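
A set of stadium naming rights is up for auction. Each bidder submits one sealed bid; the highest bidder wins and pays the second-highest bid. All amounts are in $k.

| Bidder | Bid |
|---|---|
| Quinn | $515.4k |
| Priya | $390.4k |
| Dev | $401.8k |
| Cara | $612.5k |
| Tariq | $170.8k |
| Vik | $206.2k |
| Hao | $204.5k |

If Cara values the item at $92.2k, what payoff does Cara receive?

−$423.2k

Highest bid: Cara at $612.5k, so Cara wins.
Second-highest bid: Quinn at $515.4k — that is the price the winner pays.
Cara's payoff = value − price = $92.2k − $515.4k = −$423.2k.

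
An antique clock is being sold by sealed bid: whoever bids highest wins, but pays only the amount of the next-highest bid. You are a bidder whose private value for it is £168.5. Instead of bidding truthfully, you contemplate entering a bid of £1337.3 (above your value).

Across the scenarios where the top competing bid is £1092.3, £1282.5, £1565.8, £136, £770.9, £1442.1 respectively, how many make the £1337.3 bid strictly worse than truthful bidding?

3

The deviation hurts exactly when the highest competing bid lies strictly between £168.5 and £1337.3 — overbidding then wins at a price above your value.
£1092.3: inside the interval → strictly worse (loss £923.8).
£1282.5: inside the interval → strictly worse (loss £1114).
£1565.8: above both → same outcome either way.
£136: below both → same outcome either way.
£770.9: inside the interval → strictly worse (loss £602.4).
£1442.1: above both → same outcome either way.
Count: 3.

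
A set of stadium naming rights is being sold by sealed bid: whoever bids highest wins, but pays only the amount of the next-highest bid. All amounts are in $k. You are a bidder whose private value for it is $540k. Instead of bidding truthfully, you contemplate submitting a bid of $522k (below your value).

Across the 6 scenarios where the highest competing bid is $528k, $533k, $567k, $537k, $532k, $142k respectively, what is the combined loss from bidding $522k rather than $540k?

The deviation costs you only when the competing bid falls strictly between $522k and $540k; elsewhere both bids give the same outcome.
$528k: truthful payoff $12k, deviation payoff $0k → loss $12k.
$533k: truthful payoff $7k, deviation payoff $0k → loss $7k.
$567k: outcomes coincide → loss $0k.
$537k: truthful payoff $3k, deviation payoff $0k → loss $3k.
$532k: truthful payoff $8k, deviation payoff $0k → loss $8k.
$142k: outcomes coincide → loss $0k.
Total loss = $12k + $7k + $3k + $8k = $30k.
Because the price is fixed by the runner-up's bid, deviating from your value can only change a good outcome into a bad one — never the reverse.

$30k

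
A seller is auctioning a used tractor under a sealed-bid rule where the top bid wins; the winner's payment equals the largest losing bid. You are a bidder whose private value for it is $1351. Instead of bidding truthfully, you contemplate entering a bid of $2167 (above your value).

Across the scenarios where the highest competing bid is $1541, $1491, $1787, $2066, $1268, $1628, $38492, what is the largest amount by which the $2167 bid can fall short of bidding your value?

$715

$1541: truthful gives $0, deviation gives −$190 → loss $190.
$1491: truthful gives $0, deviation gives −$140 → loss $140.
$1787: truthful gives $0, deviation gives −$436 → loss $436.
$2066: truthful gives $0, deviation gives −$715 → loss $715.
$1268: same outcome either way → loss $0.
$1628: truthful gives $0, deviation gives −$277 → loss $277.
$38492: same outcome either way → loss $0.
Maximum loss: $715.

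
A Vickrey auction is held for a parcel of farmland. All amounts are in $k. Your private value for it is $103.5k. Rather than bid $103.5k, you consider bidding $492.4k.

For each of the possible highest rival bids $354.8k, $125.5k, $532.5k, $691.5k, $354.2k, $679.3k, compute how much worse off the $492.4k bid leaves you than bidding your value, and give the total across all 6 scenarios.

$524k

The deviation costs you only when the competing bid falls strictly between $103.5k and $492.4k; elsewhere both bids give the same outcome.
$354.8k: truthful payoff $0k, deviation payoff −$251.3k → loss $251.3k.
$125.5k: truthful payoff $0k, deviation payoff −$22k → loss $22k.
$532.5k: outcomes coincide → loss $0k.
$691.5k: outcomes coincide → loss $0k.
$354.2k: truthful payoff $0k, deviation payoff −$250.7k → loss $250.7k.
$679.3k: outcomes coincide → loss $0k.
Total loss = $251.3k + $22k + $250.7k = $524k.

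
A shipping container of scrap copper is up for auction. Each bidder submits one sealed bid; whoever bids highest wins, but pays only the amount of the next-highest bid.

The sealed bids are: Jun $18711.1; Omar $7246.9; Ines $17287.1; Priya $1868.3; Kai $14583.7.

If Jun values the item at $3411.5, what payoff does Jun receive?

Highest bid: Jun at $18711.1, so Jun wins.
Second-highest bid: Ines at $17287.1 — that is the price the winner pays.
Jun's payoff = value − price = $3411.5 − $17287.1 = −$13875.6.

−$13875.6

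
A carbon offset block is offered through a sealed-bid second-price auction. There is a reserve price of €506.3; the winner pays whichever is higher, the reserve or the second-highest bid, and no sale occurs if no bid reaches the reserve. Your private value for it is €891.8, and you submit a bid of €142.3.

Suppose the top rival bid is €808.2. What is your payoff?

€0

Your bid €142.3 is below the highest competing bid €808.2, so you lose. Payoff €0.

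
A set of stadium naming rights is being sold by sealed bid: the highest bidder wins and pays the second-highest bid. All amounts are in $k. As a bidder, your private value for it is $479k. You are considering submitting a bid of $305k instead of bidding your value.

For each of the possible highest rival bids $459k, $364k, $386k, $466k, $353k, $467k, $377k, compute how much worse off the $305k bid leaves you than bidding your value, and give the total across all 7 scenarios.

The deviation costs you only when the competing bid falls strictly between $305k and $479k; elsewhere both bids give the same outcome.
$459k: truthful payoff $20k, deviation payoff $0k → loss $20k.
$364k: truthful payoff $115k, deviation payoff $0k → loss $115k.
$386k: truthful payoff $93k, deviation payoff $0k → loss $93k.
$466k: truthful payoff $13k, deviation payoff $0k → loss $13k.
$353k: truthful payoff $126k, deviation payoff $0k → loss $126k.
$467k: truthful payoff $12k, deviation payoff $0k → loss $12k.
$377k: truthful payoff $102k, deviation payoff $0k → loss $102k.
Total loss = $20k + $115k + $93k + $13k + $126k + $12k + $102k = $481k.

$481k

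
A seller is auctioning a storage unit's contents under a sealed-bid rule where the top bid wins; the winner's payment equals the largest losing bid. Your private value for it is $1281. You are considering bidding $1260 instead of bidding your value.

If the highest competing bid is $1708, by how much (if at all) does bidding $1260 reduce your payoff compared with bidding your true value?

$0

Bidding your value $1281: you lose (since $1281 < $1708). Payoff $0.
Bidding $1260: you lose. Payoff $0.
Difference = $0 − $0 = $0; both bids lead to the same outcome because the competing bid is above both your value and your alternative bid.
Because the price is fixed by the runner-up's bid, deviating from your value can only change a good outcome into a bad one — never the reverse.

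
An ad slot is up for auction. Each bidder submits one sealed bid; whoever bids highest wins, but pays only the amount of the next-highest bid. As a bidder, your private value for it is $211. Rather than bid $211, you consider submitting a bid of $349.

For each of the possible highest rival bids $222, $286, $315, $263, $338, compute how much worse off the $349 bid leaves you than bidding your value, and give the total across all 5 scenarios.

$369

The deviation costs you only when the competing bid falls strictly between $211 and $349; elsewhere both bids give the same outcome.
$222: truthful payoff $0, deviation payoff −$11 → loss $11.
$286: truthful payoff $0, deviation payoff −$75 → loss $75.
$315: truthful payoff $0, deviation payoff −$104 → loss $104.
$263: truthful payoff $0, deviation payoff −$52 → loss $52.
$338: truthful payoff $0, deviation payoff −$127 → loss $127.
Total loss = $11 + $75 + $104 + $52 + $127 = $369.
Because the price is fixed by the runner-up's bid, deviating from your value can only change a good outcome into a bad one — never the reverse.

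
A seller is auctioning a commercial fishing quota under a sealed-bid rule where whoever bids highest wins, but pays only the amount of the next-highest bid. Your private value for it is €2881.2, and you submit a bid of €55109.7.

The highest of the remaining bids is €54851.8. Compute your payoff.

−€51970.6

Your bid €55109.7 exceeds the highest competing bid €54851.8, so you win.
In a second-price auction the winner pays the second-highest bid, €54851.8.
Payoff = value − price = €2881.2 − €54851.8 = −€51970.6.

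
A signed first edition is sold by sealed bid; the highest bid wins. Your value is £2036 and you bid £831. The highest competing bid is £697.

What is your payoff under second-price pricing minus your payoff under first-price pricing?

£134

You have the highest bid, so you win under either rule.
Second-price: pay £697 → payoff £1339.
First-price: pay your own bid £831 → payoff £1205.
Difference = £1339 − (£1205) = £134.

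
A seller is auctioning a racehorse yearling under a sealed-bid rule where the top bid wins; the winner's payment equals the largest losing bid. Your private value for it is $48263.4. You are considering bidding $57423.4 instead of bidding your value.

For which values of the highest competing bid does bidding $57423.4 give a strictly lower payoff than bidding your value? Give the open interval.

($48263.4, $57423.4)

If the competing bid is below $48263.4, both bids win at the same price — no difference.
If it is above $57423.4, both bids lose — no difference.
If it lies strictly between $48263.4 and $57423.4, bidding your value loses (payoff 0) while bidding $57423.4 wins at a price above your value (payoff negative).
So the deviation strictly hurts on the open interval ($48263.4, $57423.4).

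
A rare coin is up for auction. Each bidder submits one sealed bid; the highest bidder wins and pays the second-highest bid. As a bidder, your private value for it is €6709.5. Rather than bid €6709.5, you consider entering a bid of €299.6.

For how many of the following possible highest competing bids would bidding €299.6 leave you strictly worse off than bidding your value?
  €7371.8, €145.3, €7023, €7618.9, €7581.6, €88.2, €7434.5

The deviation hurts exactly when the highest competing bid lies strictly between €299.6 and €6709.5 — underbidding then forfeits a profitable win.
€7371.8: above both → same outcome either way.
€145.3: below both → same outcome either way.
€7023: above both → same outcome either way.
€7618.9: above both → same outcome either way.
€7581.6: above both → same outcome either way.
€88.2: below both → same outcome either way.
€7434.5: above both → same outcome either way.
Count: 0.

0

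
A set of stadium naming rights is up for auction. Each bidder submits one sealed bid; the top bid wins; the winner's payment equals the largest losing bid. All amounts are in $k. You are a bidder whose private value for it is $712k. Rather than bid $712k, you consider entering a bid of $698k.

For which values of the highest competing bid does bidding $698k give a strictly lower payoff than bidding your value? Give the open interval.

($698k, $712k)

If the competing bid is below $698k, both bids win at the same price — no difference.
If it is above $712k, both bids lose — no difference.
If it lies strictly between $698k and $712k, bidding your value wins at a price below your value (positive payoff) while bidding $698k loses (payoff 0).
So the deviation strictly hurts on the open interval ($698k, $712k).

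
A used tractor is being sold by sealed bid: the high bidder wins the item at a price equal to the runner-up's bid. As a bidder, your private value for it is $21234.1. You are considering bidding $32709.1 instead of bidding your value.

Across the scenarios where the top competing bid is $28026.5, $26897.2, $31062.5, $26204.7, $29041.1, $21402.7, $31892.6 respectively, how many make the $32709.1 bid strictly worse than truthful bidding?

The deviation hurts exactly when the highest competing bid lies strictly between $21234.1 and $32709.1 — overbidding then wins at a price above your value.
$28026.5: inside the interval → strictly worse (loss $6792.4).
$26897.2: inside the interval → strictly worse (loss $5663.1).
$31062.5: inside the interval → strictly worse (loss $9828.4).
$26204.7: inside the interval → strictly worse (loss $4970.6).
$29041.1: inside the interval → strictly worse (loss $7807).
$21402.7: inside the interval → strictly worse (loss $168.6).
$31892.6: inside the interval → strictly worse (loss $10658.5).
Count: 7.

7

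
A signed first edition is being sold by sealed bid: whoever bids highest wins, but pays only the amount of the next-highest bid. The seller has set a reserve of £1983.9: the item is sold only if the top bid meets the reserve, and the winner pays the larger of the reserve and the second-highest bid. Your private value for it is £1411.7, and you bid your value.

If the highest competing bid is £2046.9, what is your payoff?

Your bid £1411.7 is below the highest competing bid £2046.9, so you lose. Payoff £0.

£0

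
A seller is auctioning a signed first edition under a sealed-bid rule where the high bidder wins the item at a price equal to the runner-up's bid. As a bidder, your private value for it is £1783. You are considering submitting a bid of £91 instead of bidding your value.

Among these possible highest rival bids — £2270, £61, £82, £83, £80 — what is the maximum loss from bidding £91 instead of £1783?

£2270: same outcome either way → loss £0.
£61: same outcome either way → loss £0.
£82: same outcome either way → loss £0.
£83: same outcome either way → loss £0.
£80: same outcome either way → loss £0.
Maximum loss: £0.

£0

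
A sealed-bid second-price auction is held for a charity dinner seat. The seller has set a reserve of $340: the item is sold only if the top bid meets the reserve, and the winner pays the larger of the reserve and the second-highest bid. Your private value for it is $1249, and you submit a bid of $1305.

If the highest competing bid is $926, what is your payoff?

Your bid $1305 is the highest and exceeds the reserve.
Price = max(second-highest bid, reserve) = max($926, $340) = $926.
Payoff = $1249 − $926 = $323.

$323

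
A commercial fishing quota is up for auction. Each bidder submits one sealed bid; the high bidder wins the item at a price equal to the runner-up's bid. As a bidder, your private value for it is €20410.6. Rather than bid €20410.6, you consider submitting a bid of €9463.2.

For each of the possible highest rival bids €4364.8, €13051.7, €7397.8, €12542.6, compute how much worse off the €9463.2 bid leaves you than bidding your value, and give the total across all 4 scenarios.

The deviation costs you only when the competing bid falls strictly between €9463.2 and €20410.6; elsewhere both bids give the same outcome.
€4364.8: outcomes coincide → loss €0.
€13051.7: truthful payoff €7358.9, deviation payoff €0 → loss €7358.9.
€7397.8: outcomes coincide → loss €0.
€12542.6: truthful payoff €7868, deviation payoff €0 → loss €7868.
Total loss = €7358.9 + €7868 = €15226.9.
In a second-price auction your bid sets only whether you win, not what you pay, so bidding your true value is weakly dominant.

€15226.9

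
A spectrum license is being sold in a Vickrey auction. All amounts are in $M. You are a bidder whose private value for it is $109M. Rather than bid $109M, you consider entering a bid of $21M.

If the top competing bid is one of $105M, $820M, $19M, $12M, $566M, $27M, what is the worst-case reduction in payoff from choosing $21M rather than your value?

$82M

$105M: truthful gives $4M, deviation gives $0M → loss $4M.
$820M: same outcome either way → loss $0M.
$19M: same outcome either way → loss $0M.
$12M: same outcome either way → loss $0M.
$566M: same outcome either way → loss $0M.
$27M: truthful gives $82M, deviation gives $0M → loss $82M.
Maximum loss: $82M.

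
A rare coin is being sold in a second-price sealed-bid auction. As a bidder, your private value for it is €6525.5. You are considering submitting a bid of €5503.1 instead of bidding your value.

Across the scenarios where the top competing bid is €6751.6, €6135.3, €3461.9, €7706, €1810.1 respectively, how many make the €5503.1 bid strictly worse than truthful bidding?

1

The deviation hurts exactly when the highest competing bid lies strictly between €5503.1 and €6525.5 — underbidding then forfeits a profitable win.
€6751.6: above both → same outcome either way.
€6135.3: inside the interval → strictly worse (loss €390.2).
€3461.9: below both → same outcome either way.
€7706: above both → same outcome either way.
€1810.1: below both → same outcome either way.
Count: 1.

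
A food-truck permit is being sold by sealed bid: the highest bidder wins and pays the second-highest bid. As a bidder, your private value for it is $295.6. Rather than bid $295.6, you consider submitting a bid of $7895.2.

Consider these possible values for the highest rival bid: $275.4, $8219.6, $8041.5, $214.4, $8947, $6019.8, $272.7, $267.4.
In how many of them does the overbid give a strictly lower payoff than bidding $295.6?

The deviation hurts exactly when the highest competing bid lies strictly between $295.6 and $7895.2 — overbidding then wins at a price above your value.
$275.4: below both → same outcome either way.
$8219.6: above both → same outcome either way.
$8041.5: above both → same outcome either way.
$214.4: below both → same outcome either way.
$8947: above both → same outcome either way.
$6019.8: inside the interval → strictly worse (loss $5724.2).
$272.7: below both → same outcome either way.
$267.4: below both → same outcome either way.
Count: 1.

1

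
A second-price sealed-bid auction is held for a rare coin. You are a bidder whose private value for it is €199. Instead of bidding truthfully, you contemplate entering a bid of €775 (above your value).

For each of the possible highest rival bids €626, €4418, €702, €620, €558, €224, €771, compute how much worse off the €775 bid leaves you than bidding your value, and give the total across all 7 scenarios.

€2307

The deviation costs you only when the competing bid falls strictly between €199 and €775; elsewhere both bids give the same outcome.
€626: truthful payoff €0, deviation payoff −€427 → loss €427.
€4418: outcomes coincide → loss €0.
€702: truthful payoff €0, deviation payoff −€503 → loss €503.
€620: truthful payoff €0, deviation payoff −€421 → loss €421.
€558: truthful payoff €0, deviation payoff −€359 → loss €359.
€224: truthful payoff €0, deviation payoff −€25 → loss €25.
€771: truthful payoff €0, deviation payoff −€572 → loss €572.
Total loss = €427 + €503 + €421 + €359 + €25 + €572 = €2307.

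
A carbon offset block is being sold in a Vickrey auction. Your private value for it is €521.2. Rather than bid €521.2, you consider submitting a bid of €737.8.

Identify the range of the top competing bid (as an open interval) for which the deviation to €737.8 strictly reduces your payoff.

(€521.2, €737.8)

If the competing bid is below €521.2, both bids win at the same price — no difference.
If it is above €737.8, both bids lose — no difference.
If it lies strictly between €521.2 and €737.8, bidding your value loses (payoff 0) while bidding €737.8 wins at a price above your value (payoff negative).
So the deviation strictly hurts on the open interval (€521.2, €737.8).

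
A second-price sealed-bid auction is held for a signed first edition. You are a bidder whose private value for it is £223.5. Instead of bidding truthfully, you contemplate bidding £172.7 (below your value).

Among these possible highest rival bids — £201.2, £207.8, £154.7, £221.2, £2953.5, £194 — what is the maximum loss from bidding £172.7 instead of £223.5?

£29.5

£201.2: truthful gives £22.3, deviation gives £0 → loss £22.3.
£207.8: truthful gives £15.7, deviation gives £0 → loss £15.7.
£154.7: same outcome either way → loss £0.
£221.2: truthful gives £2.3, deviation gives £0 → loss £2.3.
£2953.5: same outcome either way → loss £0.
£194: truthful gives £29.5, deviation gives £0 → loss £29.5.
Maximum loss: £29.5.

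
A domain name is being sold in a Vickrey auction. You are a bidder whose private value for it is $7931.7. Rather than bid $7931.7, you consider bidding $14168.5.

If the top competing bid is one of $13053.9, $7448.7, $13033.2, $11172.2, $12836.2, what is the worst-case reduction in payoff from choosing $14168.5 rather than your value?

$13053.9: truthful gives $0, deviation gives −$5122.2 → loss $5122.2.
$7448.7: same outcome either way → loss $0.
$13033.2: truthful gives $0, deviation gives −$5101.5 → loss $5101.5.
$11172.2: truthful gives $0, deviation gives −$3240.5 → loss $3240.5.
$12836.2: truthful gives $0, deviation gives −$4904.5 → loss $4904.5.
Maximum loss: $5122.2.

$5122.2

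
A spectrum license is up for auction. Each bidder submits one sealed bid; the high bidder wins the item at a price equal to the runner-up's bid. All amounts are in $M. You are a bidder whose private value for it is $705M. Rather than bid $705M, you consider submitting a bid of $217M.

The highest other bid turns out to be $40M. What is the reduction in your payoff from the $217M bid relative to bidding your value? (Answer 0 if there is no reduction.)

Bidding your value $705M: you win (since $705M > $40M) and pay $40M. Payoff $665M.
Bidding $217M: you win and pay $40M. Payoff $705M − $40M = $665M.
Difference = $665M − $665M = $0M; both bids lead to the same outcome because the competing bid is below both your value and your alternative bid.
Truthful bidding weakly dominates here: raising your bid can only win items priced above your value, and lowering it can only forfeit items priced below.

$0M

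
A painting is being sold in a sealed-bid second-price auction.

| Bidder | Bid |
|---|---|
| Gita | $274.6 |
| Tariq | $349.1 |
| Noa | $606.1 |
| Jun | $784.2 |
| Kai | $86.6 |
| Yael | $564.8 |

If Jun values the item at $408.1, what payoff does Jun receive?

−$198

Highest bid: Jun at $784.2, so Jun wins.
Second-highest bid: Noa at $606.1 — that is the price the winner pays.
Jun's payoff = value − price = $408.1 − $606.1 = −$198.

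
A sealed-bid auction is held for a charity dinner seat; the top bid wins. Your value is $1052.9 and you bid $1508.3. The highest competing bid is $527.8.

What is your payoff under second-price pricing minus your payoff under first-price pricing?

$980.5

You have the highest bid, so you win under either rule.
Second-price: pay $527.8 → payoff $525.1.
First-price: pay your own bid $1508.3 → payoff −$455.4.
Difference = $525.1 − (−$455.4) = $980.5.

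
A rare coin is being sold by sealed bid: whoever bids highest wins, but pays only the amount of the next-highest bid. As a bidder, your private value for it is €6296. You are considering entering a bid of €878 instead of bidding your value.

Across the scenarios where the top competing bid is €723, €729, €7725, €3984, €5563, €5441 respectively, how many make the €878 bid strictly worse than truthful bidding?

The deviation hurts exactly when the highest competing bid lies strictly between €878 and €6296 — underbidding then forfeits a profitable win.
€723: below both → same outcome either way.
€729: below both → same outcome either way.
€7725: above both → same outcome either way.
€3984: inside the interval → strictly worse (loss €2312).
€5563: inside the interval → strictly worse (loss €733).
€5441: inside the interval → strictly worse (loss €855).
Count: 3.

3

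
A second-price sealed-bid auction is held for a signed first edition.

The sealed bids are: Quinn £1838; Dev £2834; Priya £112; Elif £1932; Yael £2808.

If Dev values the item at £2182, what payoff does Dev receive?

Highest bid: Dev at £2834, so Dev wins.
Second-highest bid: Yael at £2808 — that is the price the winner pays.
Dev's payoff = value − price = £2182 − £2808 = −£626.

−£626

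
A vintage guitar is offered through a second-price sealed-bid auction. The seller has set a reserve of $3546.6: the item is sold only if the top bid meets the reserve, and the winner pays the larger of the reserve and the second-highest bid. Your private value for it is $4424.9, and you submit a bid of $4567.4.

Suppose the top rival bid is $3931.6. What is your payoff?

Your bid $4567.4 is the highest and exceeds the reserve.
Price = max(second-highest bid, reserve) = max($3931.6, $3546.6) = $3931.6.
Payoff = $4424.9 − $3931.6 = $493.3.

$493.3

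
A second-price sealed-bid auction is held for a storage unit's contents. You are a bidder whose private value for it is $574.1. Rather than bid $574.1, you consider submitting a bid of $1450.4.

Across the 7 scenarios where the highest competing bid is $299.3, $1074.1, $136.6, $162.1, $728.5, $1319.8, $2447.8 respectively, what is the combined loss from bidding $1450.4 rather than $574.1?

The deviation costs you only when the competing bid falls strictly between $574.1 and $1450.4; elsewhere both bids give the same outcome.
$299.3: outcomes coincide → loss $0.
$1074.1: truthful payoff $0, deviation payoff −$500 → loss $500.
$136.6: outcomes coincide → loss $0.
$162.1: outcomes coincide → loss $0.
$728.5: truthful payoff $0, deviation payoff −$154.4 → loss $154.4.
$1319.8: truthful payoff $0, deviation payoff −$745.7 → loss $745.7.
$2447.8: outcomes coincide → loss $0.
Total loss = $500 + $154.4 + $745.7 = $1400.1.

$1400.1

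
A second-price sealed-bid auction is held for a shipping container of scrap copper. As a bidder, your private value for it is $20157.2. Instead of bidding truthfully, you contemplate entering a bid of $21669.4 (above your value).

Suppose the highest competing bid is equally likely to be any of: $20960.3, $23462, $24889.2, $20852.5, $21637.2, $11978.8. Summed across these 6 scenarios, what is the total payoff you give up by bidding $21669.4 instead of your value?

$2978.4

The deviation costs you only when the competing bid falls strictly between $20157.2 and $21669.4; elsewhere both bids give the same outcome.
$20960.3: truthful payoff $0, deviation payoff −$803.1 → loss $803.1.
$23462: outcomes coincide → loss $0.
$24889.2: outcomes coincide → loss $0.
$20852.5: truthful payoff $0, deviation payoff −$695.3 → loss $695.3.
$21637.2: truthful payoff $0, deviation payoff −$1480 → loss $1480.
$11978.8: outcomes coincide → loss $0.
Total loss = $803.1 + $695.3 + $1480 = $2978.4.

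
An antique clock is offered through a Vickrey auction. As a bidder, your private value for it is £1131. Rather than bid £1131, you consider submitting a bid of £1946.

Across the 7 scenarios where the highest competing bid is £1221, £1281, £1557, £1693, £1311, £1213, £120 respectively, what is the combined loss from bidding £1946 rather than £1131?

£1490

The deviation costs you only when the competing bid falls strictly between £1131 and £1946; elsewhere both bids give the same outcome.
£1221: truthful payoff £0, deviation payoff −£90 → loss £90.
£1281: truthful payoff £0, deviation payoff −£150 → loss £150.
£1557: truthful payoff £0, deviation payoff −£426 → loss £426.
£1693: truthful payoff £0, deviation payoff −£562 → loss £562.
£1311: truthful payoff £0, deviation payoff −£180 → loss £180.
£1213: truthful payoff £0, deviation payoff −£82 → loss £82.
£120: outcomes coincide → loss £0.
Total loss = £90 + £150 + £426 + £562 + £180 + £82 = £1490.
In a second-price auction your bid sets only whether you win, not what you pay, so bidding your true value is weakly dominant.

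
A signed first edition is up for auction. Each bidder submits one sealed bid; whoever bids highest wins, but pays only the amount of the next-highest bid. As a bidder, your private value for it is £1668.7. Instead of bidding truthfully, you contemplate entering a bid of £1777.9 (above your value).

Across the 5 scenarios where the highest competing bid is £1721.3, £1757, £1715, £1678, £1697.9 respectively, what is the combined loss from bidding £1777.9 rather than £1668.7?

£225.7

The deviation costs you only when the competing bid falls strictly between £1668.7 and £1777.9; elsewhere both bids give the same outcome.
£1721.3: truthful payoff £0, deviation payoff −£52.6 → loss £52.6.
£1757: truthful payoff £0, deviation payoff −£88.3 → loss £88.3.
£1715: truthful payoff £0, deviation payoff −£46.3 → loss £46.3.
£1678: truthful payoff £0, deviation payoff −£9.3 → loss £9.3.
£1697.9: truthful payoff £0, deviation payoff −£29.2 → loss £29.2.
Total loss = £52.6 + £88.3 + £46.3 + £9.3 + £29.2 = £225.7.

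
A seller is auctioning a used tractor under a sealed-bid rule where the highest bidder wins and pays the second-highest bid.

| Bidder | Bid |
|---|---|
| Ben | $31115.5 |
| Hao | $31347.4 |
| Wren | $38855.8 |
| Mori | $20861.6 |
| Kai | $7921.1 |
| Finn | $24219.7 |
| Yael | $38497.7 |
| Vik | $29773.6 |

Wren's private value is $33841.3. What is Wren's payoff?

−$4656.4

Highest bid: Wren at $38855.8, so Wren wins.
Second-highest bid: Yael at $38497.7 — that is the price the winner pays.
Wren's payoff = value − price = $33841.3 − $38497.7 = −$4656.4.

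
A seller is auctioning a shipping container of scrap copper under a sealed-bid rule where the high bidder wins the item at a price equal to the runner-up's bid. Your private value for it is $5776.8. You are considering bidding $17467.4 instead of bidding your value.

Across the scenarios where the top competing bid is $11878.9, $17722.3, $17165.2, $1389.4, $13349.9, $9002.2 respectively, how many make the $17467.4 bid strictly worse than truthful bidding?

4

The deviation hurts exactly when the highest competing bid lies strictly between $5776.8 and $17467.4 — overbidding then wins at a price above your value.
$11878.9: inside the interval → strictly worse (loss $6102.1).
$17722.3: above both → same outcome either way.
$17165.2: inside the interval → strictly worse (loss $11388.4).
$1389.4: below both → same outcome either way.
$13349.9: inside the interval → strictly worse (loss $7573.1).
$9002.2: inside the interval → strictly worse (loss $3225.4).
Count: 4.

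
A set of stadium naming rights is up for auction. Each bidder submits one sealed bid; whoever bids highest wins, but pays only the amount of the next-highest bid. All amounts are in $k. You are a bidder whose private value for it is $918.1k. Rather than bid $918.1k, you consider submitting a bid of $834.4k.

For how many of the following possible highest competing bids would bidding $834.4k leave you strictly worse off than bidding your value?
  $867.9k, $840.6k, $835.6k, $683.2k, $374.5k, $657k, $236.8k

3

The deviation hurts exactly when the highest competing bid lies strictly between $834.4k and $918.1k — underbidding then forfeits a profitable win.
$867.9k: inside the interval → strictly worse (loss $50.2k).
$840.6k: inside the interval → strictly worse (loss $77.5k).
$835.6k: inside the interval → strictly worse (loss $82.5k).
$683.2k: below both → same outcome either way.
$374.5k: below both → same outcome either way.
$657k: below both → same outcome either way.
$236.8k: below both → same outcome either way.
Count: 3.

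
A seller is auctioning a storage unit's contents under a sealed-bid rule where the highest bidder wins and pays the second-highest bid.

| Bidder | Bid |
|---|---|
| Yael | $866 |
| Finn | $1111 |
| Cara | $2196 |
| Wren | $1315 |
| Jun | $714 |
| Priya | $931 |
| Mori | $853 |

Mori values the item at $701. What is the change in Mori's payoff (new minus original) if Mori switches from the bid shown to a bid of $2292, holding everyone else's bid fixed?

−$1495

The highest bid among the other bidders is $2196; Mori's bid doesn't change that.
Original bid $853: Mori is not highest (top rival bid is $2196); payoff $0.
Alternative bid $2292: Mori is highest, pays the top rival bid $2196; payoff $701 − $2196 = −$1495.
Change in payoff = −$1495 − ($0) = −$1495.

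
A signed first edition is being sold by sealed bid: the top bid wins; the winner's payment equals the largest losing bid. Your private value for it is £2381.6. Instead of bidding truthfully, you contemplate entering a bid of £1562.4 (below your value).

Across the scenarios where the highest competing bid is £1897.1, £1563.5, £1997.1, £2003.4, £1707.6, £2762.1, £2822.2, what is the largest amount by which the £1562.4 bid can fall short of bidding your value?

£1897.1: truthful gives £484.5, deviation gives £0 → loss £484.5.
£1563.5: truthful gives £818.1, deviation gives £0 → loss £818.1.
£1997.1: truthful gives £384.5, deviation gives £0 → loss £384.5.
£2003.4: truthful gives £378.2, deviation gives £0 → loss £378.2.
£1707.6: truthful gives £674, deviation gives £0 → loss £674.
£2762.1: same outcome either way → loss £0.
£2822.2: same outcome either way → loss £0.
Maximum loss: £818.1.

£818.1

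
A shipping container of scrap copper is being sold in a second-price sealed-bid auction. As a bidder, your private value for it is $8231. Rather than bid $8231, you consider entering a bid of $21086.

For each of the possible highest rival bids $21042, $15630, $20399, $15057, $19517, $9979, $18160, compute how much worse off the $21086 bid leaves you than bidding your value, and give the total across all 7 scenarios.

$62167

The deviation costs you only when the competing bid falls strictly between $8231 and $21086; elsewhere both bids give the same outcome.
$21042: truthful payoff $0, deviation payoff −$12811 → loss $12811.
$15630: truthful payoff $0, deviation payoff −$7399 → loss $7399.
$20399: truthful payoff $0, deviation payoff −$12168 → loss $12168.
$15057: truthful payoff $0, deviation payoff −$6826 → loss $6826.
$19517: truthful payoff $0, deviation payoff −$11286 → loss $11286.
$9979: truthful payoff $0, deviation payoff −$1748 → loss $1748.
$18160: truthful payoff $0, deviation payoff −$9929 → loss $9929.
Total loss = $12811 + $7399 + $12168 + $6826 + $11286 + $1748 + $9929 = $62167.
Truthful bidding weakly dominates here: raising your bid can only win items priced above your value, and lowering it can only forfeit items priced below.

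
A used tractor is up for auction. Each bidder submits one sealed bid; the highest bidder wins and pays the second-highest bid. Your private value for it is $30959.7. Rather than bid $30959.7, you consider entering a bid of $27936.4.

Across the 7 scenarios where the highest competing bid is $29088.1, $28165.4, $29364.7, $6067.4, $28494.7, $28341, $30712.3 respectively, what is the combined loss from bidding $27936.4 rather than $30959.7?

The deviation costs you only when the competing bid falls strictly between $27936.4 and $30959.7; elsewhere both bids give the same outcome.
$29088.1: truthful payoff $1871.6, deviation payoff $0 → loss $1871.6.
$28165.4: truthful payoff $2794.3, deviation payoff $0 → loss $2794.3.
$29364.7: truthful payoff $1595, deviation payoff $0 → loss $1595.
$6067.4: outcomes coincide → loss $0.
$28494.7: truthful payoff $2465, deviation payoff $0 → loss $2465.
$28341: truthful payoff $2618.7, deviation payoff $0 → loss $2618.7.
$30712.3: truthful payoff $247.4, deviation payoff $0 → loss $247.4.
Total loss = $1871.6 + $2794.3 + $1595 + $2465 + $2618.7 + $247.4 = $11592.
In a second-price auction your bid sets only whether you win, not what you pay, so bidding your true value is weakly dominant.

$11592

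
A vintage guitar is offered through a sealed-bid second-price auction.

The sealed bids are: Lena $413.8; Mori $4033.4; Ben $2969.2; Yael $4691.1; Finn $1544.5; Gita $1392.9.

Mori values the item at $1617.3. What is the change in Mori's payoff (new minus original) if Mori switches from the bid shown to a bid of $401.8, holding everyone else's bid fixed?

$0

The highest bid among the other bidders is $4691.1; Mori's bid doesn't change that.
Original bid $4033.4: Mori is not highest (top rival bid is $4691.1); payoff $0.
Alternative bid $401.8: Mori is not highest (top rival bid is $4691.1); payoff $0.
Change in payoff = $0 − ($0) = $0.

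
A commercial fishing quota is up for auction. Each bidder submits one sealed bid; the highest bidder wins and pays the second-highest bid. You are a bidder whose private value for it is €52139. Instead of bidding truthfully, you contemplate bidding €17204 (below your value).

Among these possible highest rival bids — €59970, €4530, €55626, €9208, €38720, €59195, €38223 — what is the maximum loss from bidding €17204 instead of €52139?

€59970: same outcome either way → loss €0.
€4530: same outcome either way → loss €0.
€55626: same outcome either way → loss €0.
€9208: same outcome either way → loss €0.
€38720: truthful gives €13419, deviation gives €0 → loss €13419.
€59195: same outcome either way → loss €0.
€38223: truthful gives €13916, deviation gives €0 → loss €13916.
Maximum loss: €13916.

€13916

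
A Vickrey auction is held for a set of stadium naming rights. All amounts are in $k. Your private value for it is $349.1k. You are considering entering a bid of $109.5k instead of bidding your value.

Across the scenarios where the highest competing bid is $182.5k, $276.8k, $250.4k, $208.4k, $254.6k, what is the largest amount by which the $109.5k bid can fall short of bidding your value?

$166.6k

$182.5k: truthful gives $166.6k, deviation gives $0k → loss $166.6k.
$276.8k: truthful gives $72.3k, deviation gives $0k → loss $72.3k.
$250.4k: truthful gives $98.7k, deviation gives $0k → loss $98.7k.
$208.4k: truthful gives $140.7k, deviation gives $0k → loss $140.7k.
$254.6k: truthful gives $94.5k, deviation gives $0k → loss $94.5k.
Maximum loss: $166.6k.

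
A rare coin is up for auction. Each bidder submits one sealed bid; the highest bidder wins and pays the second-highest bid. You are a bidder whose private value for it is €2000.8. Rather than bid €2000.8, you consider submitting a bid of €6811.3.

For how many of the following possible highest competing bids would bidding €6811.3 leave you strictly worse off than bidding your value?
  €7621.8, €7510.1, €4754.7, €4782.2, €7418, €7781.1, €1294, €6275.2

The deviation hurts exactly when the highest competing bid lies strictly between €2000.8 and €6811.3 — overbidding then wins at a price above your value.
€7621.8: above both → same outcome either way.
€7510.1: above both → same outcome either way.
€4754.7: inside the interval → strictly worse (loss €2753.9).
€4782.2: inside the interval → strictly worse (loss €2781.4).
€7418: above both → same outcome either way.
€7781.1: above both → same outcome either way.
€1294: below both → same outcome either way.
€6275.2: inside the interval → strictly worse (loss €4274.4).
Count: 3.

3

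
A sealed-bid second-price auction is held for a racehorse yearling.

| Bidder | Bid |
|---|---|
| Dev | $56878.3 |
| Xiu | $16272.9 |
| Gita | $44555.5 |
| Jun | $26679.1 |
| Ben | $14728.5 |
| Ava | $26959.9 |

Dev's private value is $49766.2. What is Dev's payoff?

Highest bid: Dev at $56878.3, so Dev wins.
Second-highest bid: Gita at $44555.5 — that is the price the winner pays.
Dev's payoff = value − price = $49766.2 − $44555.5 = $5210.7.

$5210.7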